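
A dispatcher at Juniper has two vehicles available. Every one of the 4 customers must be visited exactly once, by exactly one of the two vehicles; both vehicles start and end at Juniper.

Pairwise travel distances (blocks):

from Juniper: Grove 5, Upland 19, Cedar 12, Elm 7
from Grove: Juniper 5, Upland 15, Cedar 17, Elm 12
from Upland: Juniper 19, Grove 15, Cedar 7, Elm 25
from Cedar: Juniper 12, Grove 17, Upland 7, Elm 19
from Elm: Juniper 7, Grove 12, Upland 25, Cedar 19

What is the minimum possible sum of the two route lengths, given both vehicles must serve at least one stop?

There are 2^3 − 1 = 7 ways to divide the 4 stops into two non-empty groups. For each, the best each vehicle can do is its own shortest tour through its group:
  {Grove} + {Upland, Cedar, Elm}: 10 + 51 = 61
  {Upland} + {Grove, Cedar, Elm}: 38 + 48 = 86
  {Grove, Upland} + {Cedar, Elm}: 39 + 38 = 77
  {Cedar} + {Grove, Upland, Elm}: 24 + 52 = 76
  {Grove, Cedar} + {Upland, Elm}: 34 + 51 = 85
  {Upland, Cedar} + {Grove, Elm}: 38 + 24 = 62
  … (7 splits in total)
  {Grove, Upland, Cedar} + {Elm}: 39 + 14 = 53  ← best
Best: vehicle 1 Juniper → Grove → Upland → Cedar → Juniper = 39; vehicle 2 Juniper → Elm → Juniper = 14; combined 53.

Minimum combined distance: 53 blocks.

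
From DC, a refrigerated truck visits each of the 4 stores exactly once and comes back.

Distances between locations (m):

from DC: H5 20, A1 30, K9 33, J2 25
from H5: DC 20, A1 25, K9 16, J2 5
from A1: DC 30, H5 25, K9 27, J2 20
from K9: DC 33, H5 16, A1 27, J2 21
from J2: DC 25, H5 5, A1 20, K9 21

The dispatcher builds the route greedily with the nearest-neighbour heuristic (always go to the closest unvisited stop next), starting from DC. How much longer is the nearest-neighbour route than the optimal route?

DC: H5=20, J2=25, A1=30, K9=33 ⇒ H5
H5: J2=5, K9=16, A1=25 ⇒ J2
J2: A1=20, K9=21 ⇒ A1
A1: K9=27 ⇒ K9
NN route DC → H5 → J2 → A1 → K9 → DC costs 105.
Optimal: DC → H5 → J2 → K9 → A1 → DC costs 103 (by enumerating all 12 distinct tours).
Excess = 105 − 103 = 2.

2 m longer than the optimal tour.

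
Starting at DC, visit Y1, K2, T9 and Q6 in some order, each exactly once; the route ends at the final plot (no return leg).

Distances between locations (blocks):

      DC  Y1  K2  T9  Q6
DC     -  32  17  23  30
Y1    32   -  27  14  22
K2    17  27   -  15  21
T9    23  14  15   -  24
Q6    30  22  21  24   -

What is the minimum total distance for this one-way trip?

Shortest open route: 68 blocks.

There are 4! = 24 possible orderings.
DC - Y1 - K2 - T9 - Q6: 32+27+15+24 = 98
DC - Y1 - K2 - Q6 - T9: 32+27+21+24 = 104
DC - Y1 - T9 - K2 - Q6: 32+14+15+21 = 82
DC - Y1 - T9 - Q6 - K2: 32+14+24+21 = 91
DC - Y1 - Q6 - K2 - T9: 32+22+21+15 = 90
DC - Y1 - Q6 - T9 - K2: 32+22+24+15 = 93
DC - K2 - Y1 - T9 - Q6: 17+27+14+24 = 82
DC - K2 - Y1 - Q6 - T9: 17+27+22+24 = 90
DC - K2 - T9 - Y1 - Q6: 17+15+14+22 = 68
DC - K2 - T9 - Q6 - Y1: 17+15+24+22 = 78
DC - K2 - Q6 - Y1 - T9: 17+21+22+14 = 74
DC - K2 - Q6 - T9 - Y1: 17+21+24+14 = 76
DC - T9 - Y1 - K2 - Q6: 23+14+27+21 = 85
DC - T9 - Y1 - Q6 - K2: 23+14+22+21 = 80
… (10 more)
The minimum is 68.
One shortest path: DC → K2 → T9 → Y1 → Q6.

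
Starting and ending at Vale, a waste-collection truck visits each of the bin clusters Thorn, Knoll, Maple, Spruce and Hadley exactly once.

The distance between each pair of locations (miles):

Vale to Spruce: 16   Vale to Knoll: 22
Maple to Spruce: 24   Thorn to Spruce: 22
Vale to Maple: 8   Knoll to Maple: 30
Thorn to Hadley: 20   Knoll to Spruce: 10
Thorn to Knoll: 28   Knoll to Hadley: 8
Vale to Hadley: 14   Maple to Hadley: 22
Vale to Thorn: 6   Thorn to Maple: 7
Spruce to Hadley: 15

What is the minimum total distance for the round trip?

Vale-Thorn-Knoll-Maple-Spruce-Hadley-Vale: 6+28+30+24+15+14 = 117
Vale-Thorn-Knoll-Maple-Hadley-Spruce-Vale: 6+28+30+22+15+16 = 117
Vale-Thorn-Knoll-Spruce-Maple-Hadley-Vale: 6+28+10+24+22+14 = 104
Vale-Thorn-Knoll-Spruce-Hadley-Maple-Vale: 6+28+10+15+22+8 = 89
Vale-Thorn-Knoll-Hadley-Maple-Spruce-Vale: 6+28+8+22+24+16 = 104
Vale-Thorn-Knoll-Hadley-Spruce-Maple-Vale: 6+28+8+15+24+8 = 89
Vale-Thorn-Maple-Knoll-Spruce-Hadley-Vale: 6+7+30+10+15+14 = 82
Vale-Thorn-Maple-Knoll-Hadley-Spruce-Vale: 6+7+30+8+15+16 = 82
Vale-Thorn-Maple-Spruce-Knoll-Hadley-Vale: 6+7+24+10+8+14 = 69
Vale-Thorn-Maple-Spruce-Hadley-Knoll-Vale: 6+7+24+15+8+22 = 82
Vale-Thorn-Maple-Hadley-Knoll-Spruce-Vale: 6+7+22+8+10+16 = 69
Vale-Thorn-Maple-Hadley-Spruce-Knoll-Vale: 6+7+22+15+10+22 = 82
Vale-Thorn-Spruce-Knoll-Maple-Hadley-Vale: 6+22+10+30+22+14 = 104
Vale-Thorn-Spruce-Knoll-Hadley-Maple-Vale: 6+22+10+8+22+8 = 76
… (46 more)
The minimum is 69.
One optimal route: Vale → Thorn → Maple → Spruce → Knoll → Hadley → Vale (or its reverse).

Shortest round trip = 69 miles.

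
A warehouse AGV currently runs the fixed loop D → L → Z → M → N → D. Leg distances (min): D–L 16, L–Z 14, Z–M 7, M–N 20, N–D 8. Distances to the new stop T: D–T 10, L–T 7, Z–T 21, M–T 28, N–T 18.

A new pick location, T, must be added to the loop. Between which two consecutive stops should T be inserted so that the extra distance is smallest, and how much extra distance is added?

Adding 1 min by placing T on the D–L leg.

Insertion cost between consecutive stops i–j is d(i,T) + d(T,j) − d(i,j):
  between D and L: 10 + 7 − 16 = 1
  between L and Z: 7 + 21 − 14 = 14
  between Z and M: 21 + 28 − 7 = 42
  between M and N: 28 + 18 − 20 = 26
  between N and D: 18 + 10 − 8 = 20
Cheapest insertion is between D and L, adding 1.
New total = 65 + 1 = 66.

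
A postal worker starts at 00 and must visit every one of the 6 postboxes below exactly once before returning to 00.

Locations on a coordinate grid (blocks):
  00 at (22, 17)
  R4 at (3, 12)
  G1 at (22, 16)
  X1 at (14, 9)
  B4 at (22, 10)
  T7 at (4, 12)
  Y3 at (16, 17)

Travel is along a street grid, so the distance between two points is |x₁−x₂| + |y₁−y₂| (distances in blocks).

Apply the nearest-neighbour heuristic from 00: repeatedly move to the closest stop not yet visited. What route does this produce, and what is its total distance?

Nearest-neighbour total = 68 blocks; route 00 → G1 → B4 → X1 → Y3 → T7 → R4 → 00.

From 00: distances to unvisited — G1=1, Y3=6, B4=7, X1=16, T7=23, R4=24. Nearest is G1 (1).
From G1: distances to unvisited — B4=6, Y3=7, X1=15, T7=22, R4=23. Nearest is B4 (6).
From B4: distances to unvisited — X1=9, Y3=13, T7=20, R4=21. Nearest is X1 (9).
From X1: distances to unvisited — Y3=10, T7=13, R4=14. Nearest is Y3 (10).
From Y3: distances to unvisited — T7=17, R4=18. Nearest is T7 (17).
From T7: distances to unvisited — R4=1. Nearest is R4 (1).
Return R4→00: 24.
Total = 1 + 6 + 9 + 10 + 17 + 1 + 24 = 68.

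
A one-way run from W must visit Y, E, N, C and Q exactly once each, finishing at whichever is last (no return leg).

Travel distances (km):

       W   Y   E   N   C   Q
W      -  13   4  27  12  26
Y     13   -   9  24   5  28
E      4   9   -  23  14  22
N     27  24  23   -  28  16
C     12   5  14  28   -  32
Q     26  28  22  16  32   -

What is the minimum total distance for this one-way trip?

There are 5! = 120 possible orderings.
W→Y→E→N→C→Q: 13+9+23+28+32 = 105
W→Y→E→N→Q→C: 13+9+23+16+32 = 93
W→Y→E→C→N→Q: 13+9+14+28+16 = 80
W→Y→E→C→Q→N: 13+9+14+32+16 = 84
W→Y→E→Q→N→C: 13+9+22+16+28 = 88
W→Y→E→Q→C→N: 13+9+22+32+28 = 104
W→Y→N→E→C→Q: 13+24+23+14+32 = 106
W→Y→N→E→Q→C: 13+24+23+22+32 = 114
W→Y→N→C→E→Q: 13+24+28+14+22 = 101
W→Y→N→C→Q→E: 13+24+28+32+22 = 119
W→Y→N→Q→E→C: 13+24+16+22+14 = 89
W→Y→N→Q→C→E: 13+24+16+32+14 = 99
W→Y→C→E→N→Q: 13+5+14+23+16 = 71
W→Y→C→E→Q→N: 13+5+14+22+16 = 70
… (106 more)
W→E→Y→C→N→Q: 4+9+5+28+16 = 62  ← best
The minimum is 62.
One shortest path: W → E → Y → C → N → Q.

Shortest open route: 62 km.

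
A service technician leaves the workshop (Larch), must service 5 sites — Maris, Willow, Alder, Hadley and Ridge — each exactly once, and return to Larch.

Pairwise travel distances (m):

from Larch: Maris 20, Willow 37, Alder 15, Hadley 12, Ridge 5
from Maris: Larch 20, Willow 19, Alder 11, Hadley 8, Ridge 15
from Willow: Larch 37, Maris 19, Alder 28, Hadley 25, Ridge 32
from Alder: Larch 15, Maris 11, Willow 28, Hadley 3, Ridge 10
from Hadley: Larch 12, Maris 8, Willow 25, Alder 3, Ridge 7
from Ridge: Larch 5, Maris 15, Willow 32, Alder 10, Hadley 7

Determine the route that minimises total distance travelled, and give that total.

82 m — the shortest possible round trip.

Larch-Maris-Willow-Alder-Hadley-Ridge-Larch: 20+19+28+3+7+5 = 82
Larch-Maris-Willow-Alder-Ridge-Hadley-Larch: 20+19+28+10+7+12 = 96
Larch-Maris-Willow-Hadley-Alder-Ridge-Larch: 20+19+25+3+10+5 = 82
Larch-Maris-Willow-Hadley-Ridge-Alder-Larch: 20+19+25+7+10+15 = 96
Larch-Maris-Willow-Ridge-Alder-Hadley-Larch: 20+19+32+10+3+12 = 96
Larch-Maris-Willow-Ridge-Hadley-Alder-Larch: 20+19+32+7+3+15 = 96
Larch-Maris-Alder-Willow-Hadley-Ridge-Larch: 20+11+28+25+7+5 = 96
Larch-Maris-Alder-Willow-Ridge-Hadley-Larch: 20+11+28+32+7+12 = 110
Larch-Maris-Alder-Hadley-Willow-Ridge-Larch: 20+11+3+25+32+5 = 96
Larch-Maris-Alder-Hadley-Ridge-Willow-Larch: 20+11+3+7+32+37 = 110
Larch-Maris-Alder-Ridge-Willow-Hadley-Larch: 20+11+10+32+25+12 = 110
Larch-Maris-Alder-Ridge-Hadley-Willow-Larch: 20+11+10+7+25+37 = 110
Larch-Maris-Hadley-Willow-Alder-Ridge-Larch: 20+8+25+28+10+5 = 96
Larch-Maris-Hadley-Willow-Ridge-Alder-Larch: 20+8+25+32+10+15 = 110
… (46 more)
The minimum is 82.
One optimal route: Larch → Maris → Willow → Alder → Hadley → Ridge → Larch (or its reverse).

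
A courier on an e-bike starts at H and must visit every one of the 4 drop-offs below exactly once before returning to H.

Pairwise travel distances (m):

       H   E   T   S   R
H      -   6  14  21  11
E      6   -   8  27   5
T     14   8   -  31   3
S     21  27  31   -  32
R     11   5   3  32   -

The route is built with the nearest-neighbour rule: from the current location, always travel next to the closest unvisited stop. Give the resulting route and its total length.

Nearest-neighbour total = 66 m; route H → E → R → T → S → H.

From H: distances to unvisited — E=6, R=11, T=14, S=21. Nearest is E (6).
From E: distances to unvisited — R=5, T=8, S=27. Nearest is R (5).
From R: distances to unvisited — T=3, S=32. Nearest is T (3).
From T: distances to unvisited — S=31. Nearest is S (31).
Return S→H: 21.
Total = 6 + 5 + 3 + 31 + 21 = 66.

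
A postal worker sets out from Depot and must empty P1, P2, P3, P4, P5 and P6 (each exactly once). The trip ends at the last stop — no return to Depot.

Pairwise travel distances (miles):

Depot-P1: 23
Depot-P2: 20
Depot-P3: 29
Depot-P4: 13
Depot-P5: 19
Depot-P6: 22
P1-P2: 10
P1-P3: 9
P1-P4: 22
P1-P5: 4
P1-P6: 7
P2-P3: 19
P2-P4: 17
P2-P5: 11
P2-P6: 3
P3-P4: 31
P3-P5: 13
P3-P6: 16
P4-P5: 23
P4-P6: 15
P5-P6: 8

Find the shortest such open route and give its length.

There are 6! = 720 possible orderings.
Depot → P1 → P2 → P3 → P4 → P5 → P6: 23+10+19+31+23+8 = 114
Depot → P1 → P2 → P3 → P4 → P6 → P5: 23+10+19+31+15+8 = 106
Depot → P1 → P2 → P3 → P5 → P4 → P6: 23+10+19+13+23+15 = 103
Depot → P1 → P2 → P3 → P5 → P6 → P4: 23+10+19+13+8+15 = 88
Depot → P1 → P2 → P3 → P6 → P4 → P5: 23+10+19+16+15+23 = 106
Depot → P1 → P2 → P3 → P6 → P5 → P4: 23+10+19+16+8+23 = 99
Depot → P1 → P2 → P4 → P3 → P5 → P6: 23+10+17+31+13+8 = 102
Depot → P1 → P2 → P4 → P3 → P6 → P5: 23+10+17+31+16+8 = 105
… (712 more)
Depot → P4 → P2 → P6 → P5 → P1 → P3: 13+17+3+8+4+9 = 54  ← best
The minimum is 54.
One shortest path: Depot → P4 → P2 → P6 → P5 → P1 → P3.

Minimum one-way distance = 54 miles.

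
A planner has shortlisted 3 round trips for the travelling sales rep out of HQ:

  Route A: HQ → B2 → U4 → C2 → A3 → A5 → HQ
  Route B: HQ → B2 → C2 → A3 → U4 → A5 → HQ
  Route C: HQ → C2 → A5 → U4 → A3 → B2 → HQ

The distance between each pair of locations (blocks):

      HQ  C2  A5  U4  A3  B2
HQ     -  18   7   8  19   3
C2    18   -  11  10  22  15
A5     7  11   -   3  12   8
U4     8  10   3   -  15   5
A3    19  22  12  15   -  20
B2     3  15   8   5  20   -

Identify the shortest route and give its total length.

Shortest is Route A, total 59 blocks.

Route A: 3 + 5 + 10 + 22 + 12 + 7 = 59
Route B: 3 + 15 + 22 + 15 + 3 + 7 = 65
Route C: 18 + 11 + 3 + 15 + 20 + 3 = 70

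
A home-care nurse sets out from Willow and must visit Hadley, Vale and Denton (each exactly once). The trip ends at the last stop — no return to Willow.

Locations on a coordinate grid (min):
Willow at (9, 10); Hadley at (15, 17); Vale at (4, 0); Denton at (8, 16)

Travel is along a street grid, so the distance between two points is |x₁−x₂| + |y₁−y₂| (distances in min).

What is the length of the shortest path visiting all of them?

Minimum one-way distance = 41 min.

There are 3! = 6 possible orderings.
Willow - Hadley - Vale - Denton: 13+28+20 = 61
Willow - Hadley - Denton - Vale: 13+8+20 = 41
Willow - Vale - Hadley - Denton: 15+28+8 = 51
Willow - Vale - Denton - Hadley: 15+20+8 = 43
Willow - Denton - Hadley - Vale: 7+8+28 = 43
Willow - Denton - Vale - Hadley: 7+20+28 = 55
The minimum is 41.
One shortest path: Willow → Hadley → Denton → Vale.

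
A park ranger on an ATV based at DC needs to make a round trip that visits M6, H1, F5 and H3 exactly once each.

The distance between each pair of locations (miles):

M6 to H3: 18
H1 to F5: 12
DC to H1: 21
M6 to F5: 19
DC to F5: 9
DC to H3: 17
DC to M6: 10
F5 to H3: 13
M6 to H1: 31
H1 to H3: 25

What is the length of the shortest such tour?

74 miles — the shortest possible round trip.

With 4 stops there are 4!/2 = 12 distinct round trips (a route and its reverse cost the same).
DC→M6→H1→F5→H3→DC: 10+31+12+13+17 = 83
DC→M6→H1→H3→F5→DC: 10+31+25+13+9 = 88
DC→M6→F5→H1→H3→DC: 10+19+12+25+17 = 83
DC→M6→F5→H3→H1→DC: 10+19+13+25+21 = 88
DC→M6→H3→H1→F5→DC: 10+18+25+12+9 = 74
DC→M6→H3→F5→H1→DC: 10+18+13+12+21 = 74
DC→H1→M6→F5→H3→DC: 21+31+19+13+17 = 101
DC→H1→M6→H3→F5→DC: 21+31+18+13+9 = 92
DC→H1→F5→M6→H3→DC: 21+12+19+18+17 = 87
DC→H1→H3→M6→F5→DC: 21+25+18+19+9 = 92
DC→F5→M6→H1→H3→DC: 9+19+31+25+17 = 101
DC→F5→H1→M6→H3→DC: 9+12+31+18+17 = 87
The minimum is 74.
One optimal route: DC → M6 → H3 → H1 → F5 → DC (or its reverse).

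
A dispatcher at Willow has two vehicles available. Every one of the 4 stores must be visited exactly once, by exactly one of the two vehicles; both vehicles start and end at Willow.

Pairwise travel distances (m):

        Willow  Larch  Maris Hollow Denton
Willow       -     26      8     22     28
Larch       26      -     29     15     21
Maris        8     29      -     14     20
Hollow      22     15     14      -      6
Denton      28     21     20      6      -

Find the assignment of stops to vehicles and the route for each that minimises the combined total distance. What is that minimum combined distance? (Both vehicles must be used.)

Minimum combined distance: 91 m.

Try each way of splitting the stops between the two vehicles (each non-empty) and, for each split, find the best tour for each vehicle:
  {Larch} + {Maris, Hollow, Denton}: 52 + 56 = 108
  {Maris} + {Larch, Hollow, Denton}: 16 + 75 = 91
  {Larch, Maris} + {Hollow, Denton}: 63 + 56 = 119
  {Hollow} + {Larch, Maris, Denton}: 44 + 75 = 119
  {Larch, Hollow} + {Maris, Denton}: 63 + 56 = 119
  {Maris, Hollow} + {Larch, Denton}: 44 + 75 = 119
  … (7 splits in total)
Best: vehicle 1 Willow → Maris → Willow = 16; vehicle 2 Willow → Larch → Hollow → Denton → Willow = 75; combined 91.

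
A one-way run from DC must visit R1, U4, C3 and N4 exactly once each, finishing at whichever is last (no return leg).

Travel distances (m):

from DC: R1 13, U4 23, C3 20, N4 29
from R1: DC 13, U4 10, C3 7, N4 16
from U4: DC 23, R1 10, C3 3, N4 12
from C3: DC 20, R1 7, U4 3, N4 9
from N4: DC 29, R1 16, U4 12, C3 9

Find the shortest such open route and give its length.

There are 4! = 24 possible orderings.
DC → R1 → U4 → C3 → N4: 13+10+3+9 = 35
DC → R1 → U4 → N4 → C3: 13+10+12+9 = 44
DC → R1 → C3 → U4 → N4: 13+7+3+12 = 35
DC → R1 → C3 → N4 → U4: 13+7+9+12 = 41
DC → R1 → N4 → U4 → C3: 13+16+12+3 = 44
DC → R1 → N4 → C3 → U4: 13+16+9+3 = 41
DC → U4 → R1 → C3 → N4: 23+10+7+9 = 49
DC → U4 → R1 → N4 → C3: 23+10+16+9 = 58
DC → U4 → C3 → R1 → N4: 23+3+7+16 = 49
DC → U4 → C3 → N4 → R1: 23+3+9+16 = 51
DC → U4 → N4 → R1 → C3: 23+12+16+7 = 58
DC → U4 → N4 → C3 → R1: 23+12+9+7 = 51
DC → C3 → R1 → U4 → N4: 20+7+10+12 = 49
DC → C3 → R1 → N4 → U4: 20+7+16+12 = 55
… (10 more)
The minimum is 35.
One shortest path: DC → R1 → U4 → C3 → N4.

35 m — the minimum one-way total.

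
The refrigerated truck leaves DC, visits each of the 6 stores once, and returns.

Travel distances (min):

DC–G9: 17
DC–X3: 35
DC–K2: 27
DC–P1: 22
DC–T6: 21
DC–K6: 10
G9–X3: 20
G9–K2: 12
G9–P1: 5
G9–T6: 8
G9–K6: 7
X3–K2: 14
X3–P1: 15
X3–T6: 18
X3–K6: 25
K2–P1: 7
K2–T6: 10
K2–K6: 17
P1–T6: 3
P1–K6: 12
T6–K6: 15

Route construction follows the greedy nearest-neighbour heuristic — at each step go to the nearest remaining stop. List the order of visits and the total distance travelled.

Nearest-neighbour total = 84 min; route DC → K6 → G9 → P1 → T6 → K2 → X3 → DC.

At DC the remaining stops are K6 10, G9 17, T6 21, P1 22, K2 27, X3 35; go to K6.
At K6 the remaining stops are G9 7, P1 12, T6 15, K2 17, X3 25; go to G9.
At G9 the remaining stops are P1 5, T6 8, K2 12, X3 20; go to P1.
At P1 the remaining stops are T6 3, K2 7, X3 15; go to T6.
At T6 the remaining stops are K2 10, X3 18; go to K2.
At K2 the remaining stops are X3 14; go to X3.
Return X3→DC: 35.
Total = 10 + 7 + 5 + 3 + 10 + 14 + 35 = 84.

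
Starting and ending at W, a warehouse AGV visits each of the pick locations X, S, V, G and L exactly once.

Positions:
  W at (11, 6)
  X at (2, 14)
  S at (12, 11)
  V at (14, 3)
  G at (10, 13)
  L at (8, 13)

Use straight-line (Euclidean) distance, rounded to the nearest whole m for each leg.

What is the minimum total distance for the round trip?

With 5 stops there are 5!/2 = 60 distinct round trips (a route and its reverse cost the same).
W → X → S → V → G → L → W: 12+10+8+11+2+8 = 51
W → X → S → V → L → G → W: 12+10+8+12+2+7 = 51
W → X → S → G → V → L → W: 12+10+3+11+12+8 = 56
W → X → S → G → L → V → W: 12+10+3+2+12+4 = 43
W → X → S → L → V → G → W: 12+10+4+12+11+7 = 56
W → X → S → L → G → V → W: 12+10+4+2+11+4 = 43
W → X → V → S → G → L → W: 12+16+8+3+2+8 = 49
W → X → V → S → L → G → W: 12+16+8+4+2+7 = 49
W → X → V → G → S → L → W: 12+16+11+3+4+8 = 54
W → X → V → G → L → S → W: 12+16+11+2+4+5 = 50
W → X → V → L → S → G → W: 12+16+12+4+3+7 = 54
W → X → V → L → G → S → W: 12+16+12+2+3+5 = 50
W → X → G → S → V → L → W: 12+8+3+8+12+8 = 51
W → X → G → S → L → V → W: 12+8+3+4+12+4 = 43
… (46 more)
W → X → L → G → S → V → W: 12+6+2+3+8+4 = 35  ← best
The minimum is 35.
One optimal route: W → X → L → G → S → V → W (or its reverse).

Minimum total distance: 35 m.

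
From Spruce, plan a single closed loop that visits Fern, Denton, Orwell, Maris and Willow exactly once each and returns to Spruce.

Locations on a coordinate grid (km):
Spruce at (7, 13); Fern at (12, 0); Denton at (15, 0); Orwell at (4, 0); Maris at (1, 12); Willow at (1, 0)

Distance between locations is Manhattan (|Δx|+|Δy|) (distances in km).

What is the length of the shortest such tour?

Minimum total distance: 54 km.

There are 60 distinct closed tours to check (reversals are equivalent).
Spruce-Fern-Denton-Orwell-Maris-Willow-Spruce: 18+3+11+15+12+19 = 78
Spruce-Fern-Denton-Orwell-Willow-Maris-Spruce: 18+3+11+3+12+7 = 54
Spruce-Fern-Denton-Maris-Orwell-Willow-Spruce: 18+3+26+15+3+19 = 84
Spruce-Fern-Denton-Maris-Willow-Orwell-Spruce: 18+3+26+12+3+16 = 78
Spruce-Fern-Denton-Willow-Orwell-Maris-Spruce: 18+3+14+3+15+7 = 60
Spruce-Fern-Denton-Willow-Maris-Orwell-Spruce: 18+3+14+12+15+16 = 78
Spruce-Fern-Orwell-Denton-Maris-Willow-Spruce: 18+8+11+26+12+19 = 94
Spruce-Fern-Orwell-Denton-Willow-Maris-Spruce: 18+8+11+14+12+7 = 70
Spruce-Fern-Orwell-Maris-Denton-Willow-Spruce: 18+8+15+26+14+19 = 100
Spruce-Fern-Orwell-Maris-Willow-Denton-Spruce: 18+8+15+12+14+21 = 88
Spruce-Fern-Orwell-Willow-Denton-Maris-Spruce: 18+8+3+14+26+7 = 76
Spruce-Fern-Orwell-Willow-Maris-Denton-Spruce: 18+8+3+12+26+21 = 88
Spruce-Fern-Maris-Denton-Orwell-Willow-Spruce: 18+23+26+11+3+19 = 100
Spruce-Fern-Maris-Denton-Willow-Orwell-Spruce: 18+23+26+14+3+16 = 100
… (46 more)
The minimum is 54.
One optimal route: Spruce → Fern → Denton → Orwell → Willow → Maris → Spruce (or its reverse).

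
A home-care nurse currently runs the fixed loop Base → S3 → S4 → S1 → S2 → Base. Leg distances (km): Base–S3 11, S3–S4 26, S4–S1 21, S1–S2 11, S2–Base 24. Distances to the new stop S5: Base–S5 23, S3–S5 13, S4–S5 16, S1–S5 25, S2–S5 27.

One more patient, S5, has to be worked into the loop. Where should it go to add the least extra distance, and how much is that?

Minimum extra distance: 3 km, inserting S5 between S3 and S4.

Insertion cost between consecutive stops i–j is d(i,S5) + d(S5,j) − d(i,j):
  between Base and S3: 23 + 13 − 11 = 25
  between S3 and S4: 13 + 16 − 26 = 3
  between S4 and S1: 16 + 25 − 21 = 20
  between S1 and S2: 25 + 27 − 11 = 41
  between S2 and Base: 27 + 23 − 24 = 26
Cheapest insertion is between S3 and S4, adding 3.
New total = 93 + 3 = 96.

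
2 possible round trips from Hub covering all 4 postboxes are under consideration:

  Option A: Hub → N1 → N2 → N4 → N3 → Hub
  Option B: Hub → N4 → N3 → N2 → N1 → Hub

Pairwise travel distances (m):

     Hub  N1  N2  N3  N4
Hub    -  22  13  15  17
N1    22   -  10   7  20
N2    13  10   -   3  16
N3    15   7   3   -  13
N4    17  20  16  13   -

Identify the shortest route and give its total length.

65 m — Option B is the shortest.

Option A: 22 + 10 + 16 + 13 + 15 = 76
Option B: 17 + 13 + 3 + 10 + 22 = 65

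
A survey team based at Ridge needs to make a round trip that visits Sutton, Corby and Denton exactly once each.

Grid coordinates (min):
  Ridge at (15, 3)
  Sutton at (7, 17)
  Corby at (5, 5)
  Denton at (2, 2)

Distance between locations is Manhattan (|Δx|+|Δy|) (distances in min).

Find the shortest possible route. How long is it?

56 min — the shortest possible round trip.

Ridge-Sutton-Corby-Denton-Ridge: 22+14+6+14 = 56
Ridge-Sutton-Denton-Corby-Ridge: 22+20+6+12 = 60
Ridge-Corby-Sutton-Denton-Ridge: 12+14+20+14 = 60
The minimum is 56.
One optimal route: Ridge → Sutton → Corby → Denton → Ridge (or its reverse).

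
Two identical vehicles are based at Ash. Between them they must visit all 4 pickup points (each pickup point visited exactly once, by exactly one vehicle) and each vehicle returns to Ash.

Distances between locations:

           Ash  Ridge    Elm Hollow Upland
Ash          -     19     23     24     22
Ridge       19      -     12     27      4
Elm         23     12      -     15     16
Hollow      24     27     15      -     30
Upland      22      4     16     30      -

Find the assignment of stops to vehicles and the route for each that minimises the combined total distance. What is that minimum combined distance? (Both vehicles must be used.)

There are 2^3 − 1 = 7 ways to divide the 4 stops into two non-empty groups. For each, the best each vehicle can do is its own shortest tour through its group:
  {Ridge} + {Elm, Hollow, Upland}: 38 + 77 = 115
  {Elm} + {Ridge, Hollow, Upland}: 46 + 77 = 123
  {Ridge, Elm} + {Hollow, Upland}: 54 + 76 = 130
  {Hollow} + {Ridge, Elm, Upland}: 48 + 61 = 109
  {Ridge, Hollow} + {Elm, Upland}: 70 + 61 = 131
  {Elm, Hollow} + {Ridge, Upland}: 62 + 45 = 107
  … (7 splits in total)
Best: vehicle 1 Ash → Elm → Hollow → Ash = 62; vehicle 2 Ash → Ridge → Upland → Ash = 45; combined 107.

Minimum combined distance: 107.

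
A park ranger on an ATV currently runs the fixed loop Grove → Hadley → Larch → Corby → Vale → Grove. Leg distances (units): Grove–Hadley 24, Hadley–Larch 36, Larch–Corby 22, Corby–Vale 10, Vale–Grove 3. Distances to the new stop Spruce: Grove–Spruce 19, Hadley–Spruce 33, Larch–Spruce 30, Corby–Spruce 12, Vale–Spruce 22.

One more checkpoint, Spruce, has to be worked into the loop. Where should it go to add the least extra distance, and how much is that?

+20 — insert Spruce between Larch and Corby.

Insertion cost between consecutive stops i–j is d(i,Spruce) + d(Spruce,j) − d(i,j):
  between Grove and Hadley: 19 + 33 − 24 = 28
  between Hadley and Larch: 33 + 30 − 36 = 27
  between Larch and Corby: 30 + 12 − 22 = 20
  between Corby and Vale: 12 + 22 − 10 = 24
  between Vale and Grove: 22 + 19 − 3 = 38
Cheapest insertion is between Larch and Corby, adding 20.
New total = 95 + 20 = 115.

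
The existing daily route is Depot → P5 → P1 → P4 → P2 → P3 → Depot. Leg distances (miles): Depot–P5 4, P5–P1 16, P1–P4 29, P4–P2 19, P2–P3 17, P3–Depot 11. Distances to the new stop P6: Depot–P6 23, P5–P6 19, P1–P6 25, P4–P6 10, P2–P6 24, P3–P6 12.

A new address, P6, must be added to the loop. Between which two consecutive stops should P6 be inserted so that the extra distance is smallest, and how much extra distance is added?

Insertion cost between consecutive stops i–j is d(i,P6) + d(P6,j) − d(i,j):
  between Depot and P5: 23 + 19 − 4 = 38
  between P5 and P1: 19 + 25 − 16 = 28
  between P1 and P4: 25 + 10 − 29 = 6
  between P4 and P2: 10 + 24 − 19 = 15
  between P2 and P3: 24 + 12 − 17 = 19
  between P3 and Depot: 12 + 23 − 11 = 24
Cheapest insertion is between P1 and P4, adding 6.
New total = 96 + 6 = 102.

Adding 6 miles by placing P6 on the P1–P4 leg.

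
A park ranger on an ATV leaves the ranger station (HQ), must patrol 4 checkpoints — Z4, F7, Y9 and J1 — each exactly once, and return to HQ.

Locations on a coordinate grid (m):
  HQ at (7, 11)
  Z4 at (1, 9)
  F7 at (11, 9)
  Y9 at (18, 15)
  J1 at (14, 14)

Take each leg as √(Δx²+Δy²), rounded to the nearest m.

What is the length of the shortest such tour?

37 m — the shortest possible round trip.

There are 12 distinct closed tours to check (reversals are equivalent).
HQ-Z4-F7-Y9-J1-HQ: 6+10+9+4+8 = 37
HQ-Z4-F7-J1-Y9-HQ: 6+10+6+4+12 = 38
HQ-Z4-Y9-F7-J1-HQ: 6+18+9+6+8 = 47
HQ-Z4-Y9-J1-F7-HQ: 6+18+4+6+4 = 38
HQ-Z4-J1-F7-Y9-HQ: 6+14+6+9+12 = 47
HQ-Z4-J1-Y9-F7-HQ: 6+14+4+9+4 = 37
HQ-F7-Z4-Y9-J1-HQ: 4+10+18+4+8 = 44
HQ-F7-Z4-J1-Y9-HQ: 4+10+14+4+12 = 44
HQ-F7-Y9-Z4-J1-HQ: 4+9+18+14+8 = 53
HQ-F7-J1-Z4-Y9-HQ: 4+6+14+18+12 = 54
HQ-Y9-Z4-F7-J1-HQ: 12+18+10+6+8 = 54
HQ-Y9-F7-Z4-J1-HQ: 12+9+10+14+8 = 53
The minimum is 37.
One optimal route: HQ → Z4 → F7 → Y9 → J1 → HQ (or its reverse).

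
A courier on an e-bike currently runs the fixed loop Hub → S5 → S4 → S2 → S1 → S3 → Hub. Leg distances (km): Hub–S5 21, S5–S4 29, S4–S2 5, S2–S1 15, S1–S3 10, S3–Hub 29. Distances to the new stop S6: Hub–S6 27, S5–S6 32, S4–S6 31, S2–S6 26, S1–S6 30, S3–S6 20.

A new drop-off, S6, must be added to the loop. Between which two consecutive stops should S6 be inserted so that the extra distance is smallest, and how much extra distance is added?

Insertion cost between consecutive stops i–j is d(i,S6) + d(S6,j) − d(i,j):
  between Hub and S5: 27 + 32 − 21 = 38
  between S5 and S4: 32 + 31 − 29 = 34
  between S4 and S2: 31 + 26 − 5 = 52
  between S2 and S1: 26 + 30 − 15 = 41
  between S1 and S3: 30 + 20 − 10 = 40
  between S3 and Hub: 20 + 27 − 29 = 18
Cheapest insertion is between S3 and Hub, adding 18.
New total = 109 + 18 = 127.

+18 km — insert S6 between S3 and Hub.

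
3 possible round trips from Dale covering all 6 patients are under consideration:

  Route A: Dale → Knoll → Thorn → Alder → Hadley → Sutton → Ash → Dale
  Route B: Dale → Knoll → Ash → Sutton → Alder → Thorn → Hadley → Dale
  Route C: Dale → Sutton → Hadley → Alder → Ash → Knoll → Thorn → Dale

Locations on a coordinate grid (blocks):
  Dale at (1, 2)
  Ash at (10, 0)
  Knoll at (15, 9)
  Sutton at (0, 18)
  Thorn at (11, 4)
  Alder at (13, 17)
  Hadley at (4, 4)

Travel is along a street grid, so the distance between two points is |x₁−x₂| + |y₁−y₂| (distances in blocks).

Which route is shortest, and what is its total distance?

Route A: 21 + 9 + 15 + 22 + 18 + 28 + 11 = 124
Route B: 21 + 14 + 28 + 14 + 15 + 7 + 5 = 104
Route C: 17 + 18 + 22 + 20 + 14 + 9 + 12 = 112

104 blocks — Route B is the shortest.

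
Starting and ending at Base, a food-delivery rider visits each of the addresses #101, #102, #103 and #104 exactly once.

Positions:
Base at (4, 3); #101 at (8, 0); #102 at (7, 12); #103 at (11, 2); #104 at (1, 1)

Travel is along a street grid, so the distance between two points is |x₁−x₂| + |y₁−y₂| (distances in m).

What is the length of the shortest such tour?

Minimum total distance: 44 m.

There are 12 distinct closed tours to check (reversals are equivalent).
Base-#101-#102-#103-#104-Base: 7+13+14+11+5 = 50
Base-#101-#102-#104-#103-Base: 7+13+17+11+8 = 56
Base-#101-#103-#102-#104-Base: 7+5+14+17+5 = 48
Base-#101-#103-#104-#102-Base: 7+5+11+17+12 = 52
Base-#101-#104-#102-#103-Base: 7+8+17+14+8 = 54
Base-#101-#104-#103-#102-Base: 7+8+11+14+12 = 52
Base-#102-#101-#103-#104-Base: 12+13+5+11+5 = 46
Base-#102-#101-#104-#103-Base: 12+13+8+11+8 = 52
Base-#102-#103-#101-#104-Base: 12+14+5+8+5 = 44
Base-#102-#104-#101-#103-Base: 12+17+8+5+8 = 50
Base-#103-#101-#102-#104-Base: 8+5+13+17+5 = 48
Base-#103-#102-#101-#104-Base: 8+14+13+8+5 = 48
The minimum is 44.
One optimal route: Base → #102 → #103 → #101 → #104 → Base (or its reverse).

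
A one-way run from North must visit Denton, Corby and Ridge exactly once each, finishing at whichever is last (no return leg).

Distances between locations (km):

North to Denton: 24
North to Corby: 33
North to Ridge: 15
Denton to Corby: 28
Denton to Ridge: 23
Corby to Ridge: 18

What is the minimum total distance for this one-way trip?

There are 3! = 6 possible orderings.
North→Denton→Corby→Ridge: 24+28+18 = 70
North→Denton→Ridge→Corby: 24+23+18 = 65
North→Corby→Denton→Ridge: 33+28+23 = 84
North→Corby→Ridge→Denton: 33+18+23 = 74
North→Ridge→Denton→Corby: 15+23+28 = 66
North→Ridge→Corby→Denton: 15+18+28 = 61
The minimum is 61.
One shortest path: North → Ridge → Corby → Denton.

61 km — the minimum one-way total.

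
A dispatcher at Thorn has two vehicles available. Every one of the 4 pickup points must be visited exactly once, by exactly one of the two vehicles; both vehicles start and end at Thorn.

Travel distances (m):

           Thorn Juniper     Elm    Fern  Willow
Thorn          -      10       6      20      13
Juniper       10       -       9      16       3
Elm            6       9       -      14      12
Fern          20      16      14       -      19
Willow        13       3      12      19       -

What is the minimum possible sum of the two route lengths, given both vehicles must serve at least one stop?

Minimum combined distance: 64 m.

There are 2^3 − 1 = 7 ways to divide the 4 stops into two non-empty groups. For each, the best each vehicle can do is its own shortest tour through its group:
  {Juniper} + {Elm, Fern, Willow}: 20 + 52 = 72
  {Elm} + {Juniper, Fern, Willow}: 12 + 52 = 64
  {Juniper, Elm} + {Fern, Willow}: 25 + 52 = 77
  {Fern} + {Juniper, Elm, Willow}: 40 + 31 = 71
  {Juniper, Fern} + {Elm, Willow}: 46 + 31 = 77
  {Elm, Fern} + {Juniper, Willow}: 40 + 26 = 66
  … (7 splits in total)
Best: vehicle 1 Thorn → Elm → Thorn = 12; vehicle 2 Thorn → Juniper → Willow → Fern → Thorn = 52; combined 64.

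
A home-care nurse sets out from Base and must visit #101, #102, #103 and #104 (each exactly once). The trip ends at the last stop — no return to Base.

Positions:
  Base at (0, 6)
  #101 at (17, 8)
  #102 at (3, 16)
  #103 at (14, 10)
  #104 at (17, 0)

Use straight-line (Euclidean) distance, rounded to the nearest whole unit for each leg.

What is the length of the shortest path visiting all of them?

35 — the minimum one-way total.

There are 4! = 24 possible orderings.
Base - #101 - #102 - #103 - #104: 17+16+13+10 = 56
Base - #101 - #102 - #104 - #103: 17+16+21+10 = 64
Base - #101 - #103 - #102 - #104: 17+4+13+21 = 55
Base - #101 - #103 - #104 - #102: 17+4+10+21 = 52
Base - #101 - #104 - #102 - #103: 17+8+21+13 = 59
Base - #101 - #104 - #103 - #102: 17+8+10+13 = 48
Base - #102 - #101 - #103 - #104: 10+16+4+10 = 40
Base - #102 - #101 - #104 - #103: 10+16+8+10 = 44
Base - #102 - #103 - #101 - #104: 10+13+4+8 = 35
Base - #102 - #103 - #104 - #101: 10+13+10+8 = 41
Base - #102 - #104 - #101 - #103: 10+21+8+4 = 43
Base - #102 - #104 - #103 - #101: 10+21+10+4 = 45
Base - #103 - #101 - #102 - #104: 15+4+16+21 = 56
Base - #103 - #101 - #104 - #102: 15+4+8+21 = 48
… (10 more)
The minimum is 35.
One shortest path: Base → #102 → #103 → #101 → #104.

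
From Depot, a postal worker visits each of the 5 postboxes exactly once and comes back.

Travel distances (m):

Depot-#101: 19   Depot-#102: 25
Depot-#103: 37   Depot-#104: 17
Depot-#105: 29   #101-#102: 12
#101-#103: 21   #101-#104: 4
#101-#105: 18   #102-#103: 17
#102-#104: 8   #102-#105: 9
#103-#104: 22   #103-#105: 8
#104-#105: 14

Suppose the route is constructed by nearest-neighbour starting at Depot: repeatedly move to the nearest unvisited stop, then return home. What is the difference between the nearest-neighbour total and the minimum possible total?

The nearest-neighbour route is 5 m longer than optimal.

Depot: #104=17, #101=19, #102=25, #105=29, #103=37 ⇒ #104
#104: #101=4, #102=8, #105=14, #103=22 ⇒ #101
#101: #102=12, #105=18, #103=21 ⇒ #102
#102: #105=9, #103=17 ⇒ #105
#105: #103=8 ⇒ #103
NN route Depot → #104 → #101 → #102 → #105 → #103 → Depot costs 87.
Optimal: Depot → #101 → #103 → #105 → #102 → #104 → Depot costs 82 (by enumerating all 60 distinct tours).
Excess = 87 − 82 = 5.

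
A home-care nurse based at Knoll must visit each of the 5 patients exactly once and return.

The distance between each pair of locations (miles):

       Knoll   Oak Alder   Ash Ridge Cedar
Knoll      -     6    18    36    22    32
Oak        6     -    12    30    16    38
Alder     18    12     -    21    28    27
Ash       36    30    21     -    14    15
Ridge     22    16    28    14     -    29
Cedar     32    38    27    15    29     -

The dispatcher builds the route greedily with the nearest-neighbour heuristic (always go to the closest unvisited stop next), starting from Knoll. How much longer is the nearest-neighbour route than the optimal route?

18 miles longer than the optimal tour.

From Knoll: Oak=6, Alder=18, Ridge=22, Cedar=32, Ash=36 → choose Oak (6).
From Oak: Alder=12, Ridge=16, Ash=30, Cedar=38 → choose Alder (12).
From Alder: Ash=21, Cedar=27, Ridge=28 → choose Ash (21).
From Ash: Ridge=14, Cedar=15 → choose Ridge (14).
From Ridge: Cedar=29 → choose Cedar (29).
NN route Knoll → Oak → Alder → Ash → Ridge → Cedar → Knoll costs 114.
Optimal: Knoll → Oak → Alder → Cedar → Ash → Ridge → Knoll costs 96 (by enumerating all 60 distinct tours).
Excess = 114 − 96 = 18.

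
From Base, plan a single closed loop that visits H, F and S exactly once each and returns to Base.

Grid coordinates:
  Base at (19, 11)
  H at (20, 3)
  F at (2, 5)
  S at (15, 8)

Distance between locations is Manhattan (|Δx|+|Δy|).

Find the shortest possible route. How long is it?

Minimum total distance: 52.

Base-H-F-S-Base: 9+20+16+7 = 52
Base-H-S-F-Base: 9+10+16+23 = 58
Base-F-H-S-Base: 23+20+10+7 = 60
The minimum is 52.
One optimal route: Base → H → F → S → Base (or its reverse).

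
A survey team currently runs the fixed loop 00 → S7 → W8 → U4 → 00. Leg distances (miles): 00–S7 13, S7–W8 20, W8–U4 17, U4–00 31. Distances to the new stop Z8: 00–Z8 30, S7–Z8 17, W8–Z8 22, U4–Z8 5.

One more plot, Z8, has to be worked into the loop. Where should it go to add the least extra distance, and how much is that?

Adding 4 miles by placing Z8 on the U4–00 leg.

Insertion cost between consecutive stops i–j is d(i,Z8) + d(Z8,j) − d(i,j):
  between 00 and S7: 30 + 17 − 13 = 34
  between S7 and W8: 17 + 22 − 20 = 19
  between W8 and U4: 22 + 5 − 17 = 10
  between U4 and 00: 5 + 30 − 31 = 4
Cheapest insertion is between U4 and 00, adding 4.
New total = 81 + 4 = 85.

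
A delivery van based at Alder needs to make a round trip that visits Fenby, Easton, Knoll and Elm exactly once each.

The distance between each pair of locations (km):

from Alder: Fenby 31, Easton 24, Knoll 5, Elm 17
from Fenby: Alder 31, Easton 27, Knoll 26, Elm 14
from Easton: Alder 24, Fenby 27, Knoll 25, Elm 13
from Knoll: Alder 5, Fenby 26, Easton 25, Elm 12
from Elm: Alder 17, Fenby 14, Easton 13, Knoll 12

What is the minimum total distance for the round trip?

82 km — the shortest possible round trip.

With 4 stops there are 4!/2 = 12 distinct round trips (a route and its reverse cost the same).
Alder→Fenby→Easton→Knoll→Elm→Alder: 31+27+25+12+17 = 112
Alder→Fenby→Easton→Elm→Knoll→Alder: 31+27+13+12+5 = 88
Alder→Fenby→Knoll→Easton→Elm→Alder: 31+26+25+13+17 = 112
Alder→Fenby→Knoll→Elm→Easton→Alder: 31+26+12+13+24 = 106
Alder→Fenby→Elm→Easton→Knoll→Alder: 31+14+13+25+5 = 88
Alder→Fenby→Elm→Knoll→Easton→Alder: 31+14+12+25+24 = 106
Alder→Easton→Fenby→Knoll→Elm→Alder: 24+27+26+12+17 = 106
Alder→Easton→Fenby→Elm→Knoll→Alder: 24+27+14+12+5 = 82
Alder→Easton→Knoll→Fenby→Elm→Alder: 24+25+26+14+17 = 106
Alder→Easton→Elm→Fenby→Knoll→Alder: 24+13+14+26+5 = 82
Alder→Knoll→Fenby→Easton→Elm→Alder: 5+26+27+13+17 = 88
Alder→Knoll→Easton→Fenby→Elm→Alder: 5+25+27+14+17 = 88
The minimum is 82.
One optimal route: Alder → Easton → Fenby → Elm → Knoll → Alder (or its reverse).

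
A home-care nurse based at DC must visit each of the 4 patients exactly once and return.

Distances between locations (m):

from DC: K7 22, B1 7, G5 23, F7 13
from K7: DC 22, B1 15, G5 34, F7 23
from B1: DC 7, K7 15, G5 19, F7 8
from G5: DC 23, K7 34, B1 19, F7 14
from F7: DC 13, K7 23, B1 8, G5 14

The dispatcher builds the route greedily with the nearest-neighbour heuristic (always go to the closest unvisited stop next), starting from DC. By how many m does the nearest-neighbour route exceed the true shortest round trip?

From DC: B1=7, F7=13, K7=22, G5=23 → choose B1 (7).
From B1: F7=8, K7=15, G5=19 → choose F7 (8).
From F7: G5=14, K7=23 → choose G5 (14).
From G5: K7=34 → choose K7 (34).
NN route DC → B1 → F7 → G5 → K7 → DC costs 85.
Optimal: DC → K7 → B1 → F7 → G5 → DC costs 82 (by enumerating all 12 distinct tours).
Excess = 85 − 82 = 3.

The nearest-neighbour route is 3 m longer than optimal.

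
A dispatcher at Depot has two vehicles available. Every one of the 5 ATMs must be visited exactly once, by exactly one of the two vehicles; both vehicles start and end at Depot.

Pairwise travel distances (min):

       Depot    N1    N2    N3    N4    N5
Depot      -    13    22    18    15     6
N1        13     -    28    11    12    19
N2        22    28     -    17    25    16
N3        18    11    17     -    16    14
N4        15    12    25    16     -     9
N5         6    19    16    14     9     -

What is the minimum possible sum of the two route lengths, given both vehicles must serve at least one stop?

Check every non-empty split of the stops between the two vehicles; for each half take its own optimal tour:
  {N1} + {N2, N3, N4, N5}: 26 + 70 = 96
  {N2} + {N1, N3, N4, N5}: 44 + 55 = 99
  {N1, N2} + {N3, N4, N5}: 63 + 49 = 112
  {N3} + {N1, N2, N4, N5}: 36 + 72 = 108
  {N1, N3} + {N2, N4, N5}: 42 + 62 = 104
  {N2, N3} + {N1, N4, N5}: 57 + 40 = 97
  … (15 splits in total)
  {N1, N2, N3, N4} + {N5}: 77 + 12 = 89  ← best
Best: vehicle 1 Depot → N2 → N3 → N1 → N4 → Depot = 77; vehicle 2 Depot → N5 → Depot = 12; combined 89.

89 min — the smallest possible combined total.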